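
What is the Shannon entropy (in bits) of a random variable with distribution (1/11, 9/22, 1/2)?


H = -sum(p_i * log2(p_i)). Terms: -(1/11)*log2(1/11) = 0.314494; -(9/22)*log2(9/22) = 0.527525; -(1/2)*log2(1/2) = 0.500000. H = 0.314494 + 0.527525 + 0.500000 = 1.342

1.342 bits


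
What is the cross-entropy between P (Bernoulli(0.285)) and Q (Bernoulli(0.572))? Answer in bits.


H(P,Q) = -p*log2(q) - (1-p)*log2(1-q). -0.285*log2(0.572) = 0.229685; -0.715*log2(0.428) = 0.875387. H(P,Q) = 0.229685 + 0.875387 = 1.1051

1.1051 bits


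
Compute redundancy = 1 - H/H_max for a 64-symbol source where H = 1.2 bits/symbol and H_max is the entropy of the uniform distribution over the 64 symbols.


H_max = log2(K) = log2(64) = 6.0 bits/symbol. Redundancy = 1 - H/H_max = 1 - 1.2/6.0 = 1 - 0.2 = 0.8

0.8


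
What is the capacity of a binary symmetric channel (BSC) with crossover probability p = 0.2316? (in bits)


H(p) = -p*log2(p) - (1-p)*log2(1-p) = -0.2316*log2(0.2316) - 0.7684*log2(0.7684) = 0.488744 + 0.292046 = 0.7808. C = 1 - H(p) = 1 - 0.7808 = 0.2192

0.2192 bits


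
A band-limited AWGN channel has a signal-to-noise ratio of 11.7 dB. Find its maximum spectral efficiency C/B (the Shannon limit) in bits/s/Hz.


SNR_linear = 10^(11.7/10) = 14.7911; C/B = log2(1 + SNR_linear) = log2(1 + 14.7911) = 3.981

3.981 bits/s/Hz


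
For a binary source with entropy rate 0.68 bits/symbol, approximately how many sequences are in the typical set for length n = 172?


log2|A_typical| = nH = 172 * 0.68 = 116.96, so |A_typical| ~ 2^116.96 = 1.616e+35

1.616e+35


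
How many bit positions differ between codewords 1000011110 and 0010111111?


Count differing positions: ^ . ^ . ^ . . . . ^ = 4 differences

4


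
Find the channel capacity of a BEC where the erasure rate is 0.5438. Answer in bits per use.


C = 1 - epsilon = 1 - 0.5438 = 0.4562

0.4562 bits


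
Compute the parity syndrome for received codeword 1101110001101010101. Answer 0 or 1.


Syndrome = XOR of all bits = 1 XOR 1 XOR 0 XOR 1 XOR 1 XOR 1 XOR 0 XOR 0 XOR 0 XOR 1 XOR 1 XOR 0 XOR 1 XOR 0 XOR 1 XOR 0 XOR 1 XOR 0 XOR 1 = 1

1


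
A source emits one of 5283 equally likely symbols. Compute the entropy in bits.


H = log2(n) = log2(5283) = 12.3671

12.3671 bits


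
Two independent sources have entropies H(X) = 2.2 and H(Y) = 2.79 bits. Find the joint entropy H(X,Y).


For independent variables, H(X,Y) = H(X) + H(Y) = 2.2 + 2.79 = 4.99

4.99 bits


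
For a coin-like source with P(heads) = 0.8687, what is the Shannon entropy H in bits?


H = -p*log2(p) - (1-p)*log2(1-p). -0.8687*log2(0.8687) = 0.176407; -0.1313*log2(0.1313) = 0.384586. H = 0.176407 + 0.384586 = 0.561

0.561 bits


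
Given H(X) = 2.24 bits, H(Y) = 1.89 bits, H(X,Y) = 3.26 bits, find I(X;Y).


I(X;Y) = H(X) + H(Y) - H(X,Y) = 2.24 + 1.89 - 3.26 = 0.87

0.87 bits


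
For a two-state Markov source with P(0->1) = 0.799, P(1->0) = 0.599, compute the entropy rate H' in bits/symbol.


Stationary distribution: pi_0 = p10/(p01+p10) = 0.4285, pi_1 = 0.5715. Entropy rate H' = pi_0*H(p01) + pi_1*H(p10) = 0.4285*0.7239 + 0.5715*0.9715 = 0.8654

0.8654 bits/symbol


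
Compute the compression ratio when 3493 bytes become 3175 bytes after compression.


Ratio = original / compressed = 3493 / 3175 = 1.1002

1.1002


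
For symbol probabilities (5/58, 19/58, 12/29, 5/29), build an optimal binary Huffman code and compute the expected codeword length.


Huffman construction (repeatedly merge the two least-probable nodes; each merge adds 1 bit to every symbol beneath it): 5/58 + 5/29 = 15/58; 15/58 + 19/58 = 17/29; 12/29 + 17/29 = 1. Resulting codeword lengths (in the order the probabilities were given): (3, 2, 1, 3). L_avg = sum(p_i * l_i) = 5/58*3 + 19/58*2 + 12/29*1 + 5/29*3 = 107/58 = 1.8448

1.8448 bits


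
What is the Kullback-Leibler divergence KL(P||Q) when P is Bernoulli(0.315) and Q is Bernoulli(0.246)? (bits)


KL = p*log2(p/q) + (1-p)*log2((1-p)/(1-q)) = 0.315*log2(0.315/0.246) + 0.685*log2(0.685/0.754) = 0.0175

0.0175 bits


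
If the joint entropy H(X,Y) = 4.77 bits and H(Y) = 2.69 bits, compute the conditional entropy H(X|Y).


H(X|Y) = H(X,Y) - H(Y) = 4.77 - 2.69 = 2.08

2.08 bits


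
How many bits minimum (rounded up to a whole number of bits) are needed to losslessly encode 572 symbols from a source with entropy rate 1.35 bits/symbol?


Minimum bits >= n * H = 572 * 1.35 = 772.2, rounded up to a whole number of bits = 773

773 bits


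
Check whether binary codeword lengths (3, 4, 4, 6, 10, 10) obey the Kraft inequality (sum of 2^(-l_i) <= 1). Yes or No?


Kraft sum = sum(2^(-l_i)) = 0.2676, need <= 1. Result: satisfied (a binary prefix-free code with these lengths exists)

Yes


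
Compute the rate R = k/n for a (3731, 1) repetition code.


Rate = k/n = 1/3731

1/3731


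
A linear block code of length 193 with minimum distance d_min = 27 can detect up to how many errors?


Detection capability = d_min - 1 = 27 - 1 = 26

26 errors


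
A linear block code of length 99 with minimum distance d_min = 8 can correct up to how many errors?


Correction capability = floor((d-1)/2) = floor((8-1)/2) = 3

3 errors


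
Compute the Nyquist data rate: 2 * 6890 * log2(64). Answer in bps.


Rate = 2 * B * log2(M) = 2 * 6890 * 6.0 = 82680.0

82680.0 bps


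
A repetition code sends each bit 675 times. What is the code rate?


Rate = k/n = 1/675

1/675


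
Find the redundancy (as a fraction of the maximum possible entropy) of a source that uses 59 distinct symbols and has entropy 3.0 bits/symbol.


H_max = log2(K) = log2(59) = 5.8826 bits/symbol. Redundancy = 1 - H/H_max = 1 - 3.0/5.8826 = 1 - 0.51 = 0.49

0.49


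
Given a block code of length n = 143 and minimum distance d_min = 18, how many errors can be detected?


Detection capability = d_min - 1 = 18 - 1 = 17

17 errors


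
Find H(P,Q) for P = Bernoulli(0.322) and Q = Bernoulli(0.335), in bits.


H(P,Q) = -p*log2(q) - (1-p)*log2(1-q). -0.322*log2(0.335) = 0.508041; -0.678*log2(0.665) = 0.399053. H(P,Q) = 0.508041 + 0.399053 = 0.9071

0.9071 bits


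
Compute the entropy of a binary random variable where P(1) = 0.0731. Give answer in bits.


H = -p*log2(p) - (1-p)*log2(1-p). -0.0731*log2(0.0731) = 0.275878; -0.9269*log2(0.9269) = 0.101509. H = 0.275878 + 0.101509 = 0.3774

0.3774 bits


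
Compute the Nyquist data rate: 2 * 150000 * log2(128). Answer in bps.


Rate = 2 * B * log2(M) = 2 * 150000 * 7.0 = 2100000.0

2100000.0 bps


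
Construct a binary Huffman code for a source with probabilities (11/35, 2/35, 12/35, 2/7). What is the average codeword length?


Huffman construction (repeatedly merge the two least-probable nodes; each merge adds 1 bit to every symbol beneath it): 2/35 + 2/7 = 12/35; 11/35 + 12/35 = 23/35; 12/35 + 23/35 = 1. Resulting codeword lengths (in the order the probabilities were given): (2, 2, 2, 2). L_avg = sum(p_i * l_i) = 11/35*2 + 2/35*2 + 12/35*2 + 2/7*2 = 2

2.0 bits


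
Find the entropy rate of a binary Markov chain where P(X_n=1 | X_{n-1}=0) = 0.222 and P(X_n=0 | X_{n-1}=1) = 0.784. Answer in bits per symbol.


Stationary distribution: pi_0 = p10/(p01+p10) = 0.7793, pi_1 = 0.2207. Entropy rate H' = pi_0*H(p01) + pi_1*H(p10) = 0.7793*0.7638 + 0.2207*0.7528 = 0.7614

0.7614 bits/symbol


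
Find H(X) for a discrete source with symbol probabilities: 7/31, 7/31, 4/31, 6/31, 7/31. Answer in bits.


H = -sum(p_i * log2(p_i)). Terms: -(7/31)*log2(7/31) = 0.484771; -(7/31)*log2(7/31) = 0.484771; -(4/31)*log2(4/31) = 0.381187; -(6/31)*log2(6/31) = 0.458561; -(7/31)*log2(7/31) = 0.484771. H = 0.484771 + 0.484771 + 0.381187 + 0.458561 + 0.484771 = 2.2941

2.2941 bits


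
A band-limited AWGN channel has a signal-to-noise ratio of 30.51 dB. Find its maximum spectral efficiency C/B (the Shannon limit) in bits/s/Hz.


SNR_linear = 10^(30.51/10) = 1124.605; C/B = log2(1 + SNR_linear) = log2(1 + 1124.605) = 10.1365

10.1365 bits/s/Hz


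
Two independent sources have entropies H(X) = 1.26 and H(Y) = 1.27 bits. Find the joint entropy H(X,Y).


For independent variables, H(X,Y) = H(X) + H(Y) = 1.26 + 1.27 = 2.53

2.53 bits


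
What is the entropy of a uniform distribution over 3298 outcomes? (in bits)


H = log2(n) = log2(3298) = 11.6874

11.6874 bits


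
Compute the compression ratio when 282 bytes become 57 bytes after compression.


Ratio = original / compressed = 282 / 57 = 4.9474

4.9474


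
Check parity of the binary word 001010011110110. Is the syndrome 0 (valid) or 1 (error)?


Syndrome = XOR of all bits = 0 XOR 0 XOR 1 XOR 0 XOR 1 XOR 0 XOR 0 XOR 1 XOR 1 XOR 1 XOR 1 XOR 0 XOR 1 XOR 1 XOR 0 = 0

0


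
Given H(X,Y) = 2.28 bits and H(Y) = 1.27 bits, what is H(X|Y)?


H(X|Y) = H(X,Y) - H(Y) = 2.28 - 1.27 = 1.01

1.01 bits


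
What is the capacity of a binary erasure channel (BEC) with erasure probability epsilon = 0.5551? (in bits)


C = 1 - epsilon = 1 - 0.5551 = 0.4449

0.4449 bits


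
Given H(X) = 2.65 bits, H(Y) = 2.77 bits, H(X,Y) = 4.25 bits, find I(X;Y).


I(X;Y) = H(X) + H(Y) - H(X,Y) = 2.65 + 2.77 - 4.25 = 1.17

1.17 bits


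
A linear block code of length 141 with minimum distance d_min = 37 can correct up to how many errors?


Correction capability = floor((d-1)/2) = floor((37-1)/2) = 18

18 errors


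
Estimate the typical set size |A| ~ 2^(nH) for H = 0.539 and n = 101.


log2|A_typical| = nH = 101 * 0.539 = 54.439, so |A_typical| ~ 2^54.439 = 2.442e+16

2.442e+16


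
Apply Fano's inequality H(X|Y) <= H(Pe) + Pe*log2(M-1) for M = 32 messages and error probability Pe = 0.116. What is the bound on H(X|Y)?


H(Pe) = -Pe*log2(Pe) - (1-Pe)*log2(1-Pe) = -0.116*log2(0.116) - 0.884*log2(0.884) = 0.360505 + 0.157247 = 0.5178. Pe*log2(M-1) = 0.116*log2(31) = 0.574687. Bound = H(Pe) + Pe*log2(M-1) = 0.360505 + 0.157247 + 0.574687 = 1.0924

1.0924 bits


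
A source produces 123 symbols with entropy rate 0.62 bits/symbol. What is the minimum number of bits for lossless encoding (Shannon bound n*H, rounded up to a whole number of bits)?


Minimum bits >= n * H = 123 * 0.62 = 76.26, rounded up to a whole number of bits = 77

77 bits


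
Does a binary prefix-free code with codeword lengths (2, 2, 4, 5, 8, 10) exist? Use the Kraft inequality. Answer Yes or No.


Kraft sum = sum(2^(-l_i)) = 0.5986, need <= 1. Result: satisfied (a binary prefix-free code with these lengths exists)

Yes


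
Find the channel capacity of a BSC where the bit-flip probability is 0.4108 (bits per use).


H(p) = -p*log2(p) - (1-p)*log2(1-p) = -0.4108*log2(0.4108) - 0.5892*log2(0.5892) = 0.527258 + 0.449660 = 0.9769. C = 1 - H(p) = 1 - 0.9769 = 0.0231

0.0231 bits


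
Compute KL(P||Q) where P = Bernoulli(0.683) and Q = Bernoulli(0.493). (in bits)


KL = p*log2(p/q) + (1-p)*log2((1-p)/(1-q)) = 0.683*log2(0.683/0.493) + 0.317*log2(0.317/0.507) = 0.1064

0.1064 bits


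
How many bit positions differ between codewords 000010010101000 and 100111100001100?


Count differing positions: ^ . . ^ . ^ ^ ^ . ^ . . ^ . . = 7 differences

7


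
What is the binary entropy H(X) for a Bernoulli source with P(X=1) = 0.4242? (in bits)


H = -p*log2(p) - (1-p)*log2(1-p). -0.4242*log2(0.4242) = 0.524813; -0.5758*log2(0.5758) = 0.458544. H = 0.524813 + 0.458544 = 0.9834

0.9834 bits


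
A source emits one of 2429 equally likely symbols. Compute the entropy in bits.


H = log2(n) = log2(2429) = 11.2461

11.2461 bits


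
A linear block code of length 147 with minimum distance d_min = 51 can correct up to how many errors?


Correction capability = floor((d-1)/2) = floor((51-1)/2) = 25

25 errors


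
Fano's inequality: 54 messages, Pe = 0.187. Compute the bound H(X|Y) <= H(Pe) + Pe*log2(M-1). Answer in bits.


H(Pe) = -Pe*log2(Pe) - (1-Pe)*log2(1-Pe) = -0.187*log2(0.187) - 0.813*log2(0.813) = 0.452332 + 0.242821 = 0.6952. Pe*log2(M-1) = 0.187*log2(53) = 1.071121. Bound = H(Pe) + Pe*log2(M-1) = 0.452332 + 0.242821 + 1.071121 = 1.7663

1.7663 bits


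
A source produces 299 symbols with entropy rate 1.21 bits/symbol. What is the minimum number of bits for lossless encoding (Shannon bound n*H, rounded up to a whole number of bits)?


Minimum bits >= n * H = 299 * 1.21 = 361.79, rounded up to a whole number of bits = 362

362 bits


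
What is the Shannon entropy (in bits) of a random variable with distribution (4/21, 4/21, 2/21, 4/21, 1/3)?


H = -sum(p_i * log2(p_i)). Terms: -(4/21)*log2(4/21) = 0.455680; -(4/21)*log2(4/21) = 0.455680; -(2/21)*log2(2/21) = 0.323078; -(4/21)*log2(4/21) = 0.455680; -(1/3)*log2(1/3) = 0.528321. H = 0.455680 + 0.455680 + 0.323078 + 0.455680 + 0.528321 = 2.2184

2.2184 bits


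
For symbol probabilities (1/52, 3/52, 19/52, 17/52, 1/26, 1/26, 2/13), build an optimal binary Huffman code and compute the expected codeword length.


Huffman construction (repeatedly merge the two least-probable nodes; each merge adds 1 bit to every symbol beneath it): 1/52 + 1/26 = 3/52; 1/26 + 3/52 = 5/52; 3/52 + 5/52 = 2/13; 2/13 + 2/13 = 4/13; 4/13 + 17/52 = 33/52; 19/52 + 33/52 = 1. Resulting codeword lengths (in the order the probabilities were given): (5, 5, 1, 2, 5, 5, 3). L_avg = sum(p_i * l_i) = 1/52*5 + 3/52*5 + 19/52*1 + 17/52*2 + 1/26*5 + 1/26*5 + 2/13*3 = 9/4 = 2.25

2.25 bits


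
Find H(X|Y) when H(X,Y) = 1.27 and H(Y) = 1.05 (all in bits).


H(X|Y) = H(X,Y) - H(Y) = 1.27 - 1.05 = 0.22

0.22 bits


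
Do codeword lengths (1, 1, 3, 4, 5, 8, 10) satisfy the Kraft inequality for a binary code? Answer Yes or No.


Kraft sum = sum(2^(-l_i)) = 1.2236, need <= 1. Result: violated (a binary prefix-free code with these lengths cannot exist)

No


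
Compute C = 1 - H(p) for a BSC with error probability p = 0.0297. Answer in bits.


H(p) = -p*log2(p) - (1-p)*log2(1-p) = -0.0297*log2(0.0297) - 0.9703*log2(0.9703) = 0.150680 + 0.042205 = 0.1929. C = 1 - H(p) = 1 - 0.1929 = 0.8071

0.8071 bits


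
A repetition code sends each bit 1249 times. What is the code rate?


Rate = k/n = 1/1249

1/1249


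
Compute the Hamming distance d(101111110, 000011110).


Count differing positions: ^ . ^ ^ . . . . . = 3 differences

3


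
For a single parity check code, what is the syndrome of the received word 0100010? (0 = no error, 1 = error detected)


Syndrome = XOR of all bits = 0 XOR 1 XOR 0 XOR 0 XOR 0 XOR 1 XOR 0 = 0

0


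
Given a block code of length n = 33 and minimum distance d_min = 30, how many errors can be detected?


Detection capability = d_min - 1 = 30 - 1 = 29

29 errors


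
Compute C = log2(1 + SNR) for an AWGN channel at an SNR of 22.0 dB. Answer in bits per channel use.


SNR_linear = 10^(22.0/10) = 158.4893; C = log2(1 + SNR_linear) = log2(1 + 158.4893) = 7.3173

7.3173 bits/channel use


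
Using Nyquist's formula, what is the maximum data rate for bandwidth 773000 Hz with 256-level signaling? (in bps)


Rate = 2 * B * log2(M) = 2 * 773000 * 8.0 = 12368000.0

12368000.0 bps


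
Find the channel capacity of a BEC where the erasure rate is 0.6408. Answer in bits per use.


C = 1 - epsilon = 1 - 0.6408 = 0.3592

0.3592 bits


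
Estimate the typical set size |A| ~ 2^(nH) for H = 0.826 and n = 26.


log2|A_typical| = nH = 26 * 0.826 = 21.476, so |A_typical| ~ 2^21.476 = 2.917e+06

2.917e+06


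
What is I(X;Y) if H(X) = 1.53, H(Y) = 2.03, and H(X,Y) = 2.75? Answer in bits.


I(X;Y) = H(X) + H(Y) - H(X,Y) = 1.53 + 2.03 - 2.75 = 0.81

0.81 bits


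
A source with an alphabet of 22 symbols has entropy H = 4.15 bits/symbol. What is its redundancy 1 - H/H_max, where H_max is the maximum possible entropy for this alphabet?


H_max = log2(K) = log2(22) = 4.4594 bits/symbol. Redundancy = 1 - H/H_max = 1 - 4.15/4.4594 = 1 - 0.9306 = 0.0694

0.0694


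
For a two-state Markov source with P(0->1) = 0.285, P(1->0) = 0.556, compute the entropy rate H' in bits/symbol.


Stationary distribution: pi_0 = p10/(p01+p10) = 0.6611, pi_1 = 0.3389. Entropy rate H' = pi_0*H(p01) + pi_1*H(p10) = 0.6611*0.8622 + 0.3389*0.9909 = 0.9058

0.9058 bits/symbol


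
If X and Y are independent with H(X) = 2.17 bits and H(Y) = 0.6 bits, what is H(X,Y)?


For independent variables, H(X,Y) = H(X) + H(Y) = 2.17 + 0.6 = 2.77

2.77 bits


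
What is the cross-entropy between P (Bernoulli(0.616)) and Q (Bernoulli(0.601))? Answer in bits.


H(P,Q) = -p*log2(q) - (1-p)*log2(1-q). -0.616*log2(0.601) = 0.452491; -0.384*log2(0.399) = 0.509007. H(P,Q) = 0.452491 + 0.509007 = 0.9615

0.9615 bits


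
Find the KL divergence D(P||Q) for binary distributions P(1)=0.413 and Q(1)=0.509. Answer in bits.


KL = p*log2(p/q) + (1-p)*log2((1-p)/(1-q)) = 0.413*log2(0.413/0.509) + 0.587*log2(0.587/0.491) = 0.0267

0.0267 bits


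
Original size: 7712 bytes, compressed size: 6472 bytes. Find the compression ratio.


Ratio = original / compressed = 7712 / 6472 = 1.1916

1.1916


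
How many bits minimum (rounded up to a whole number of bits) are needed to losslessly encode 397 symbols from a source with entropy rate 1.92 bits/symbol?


Minimum bits >= n * H = 397 * 1.92 = 762.24, rounded up to a whole number of bits = 763

763 bits


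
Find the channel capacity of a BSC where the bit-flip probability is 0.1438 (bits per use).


H(p) = -p*log2(p) - (1-p)*log2(1-p) = -0.1438*log2(0.1438) - 0.8562*log2(0.8562) = 0.402333 + 0.191772 = 0.5941. C = 1 - H(p) = 1 - 0.5941 = 0.4059

0.4059 bits


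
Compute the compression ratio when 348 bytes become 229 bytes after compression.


Ratio = original / compressed = 348 / 229 = 1.5197

1.5197


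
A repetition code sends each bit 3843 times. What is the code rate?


Rate = k/n = 1/3843

1/3843


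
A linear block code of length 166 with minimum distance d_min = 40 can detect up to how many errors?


Detection capability = d_min - 1 = 40 - 1 = 39

39 errors


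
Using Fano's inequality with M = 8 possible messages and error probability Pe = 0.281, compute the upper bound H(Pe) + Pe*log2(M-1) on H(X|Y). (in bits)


H(Pe) = -Pe*log2(Pe) - (1-Pe)*log2(1-Pe) = -0.281*log2(0.281) - 0.719*log2(0.719) = 0.514612 + 0.342198 = 0.8568. Pe*log2(M-1) = 0.281*log2(7) = 0.788867. Bound = H(Pe) + Pe*log2(M-1) = 0.514612 + 0.342198 + 0.788867 = 1.6457

1.6457 bits


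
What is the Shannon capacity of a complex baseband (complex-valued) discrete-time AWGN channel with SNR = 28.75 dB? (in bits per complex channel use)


SNR_linear = 10^(28.75/10) = 749.8942; C = log2(1 + SNR_linear) = log2(1 + 749.8942) = 9.5525

9.5525 bits/channel use


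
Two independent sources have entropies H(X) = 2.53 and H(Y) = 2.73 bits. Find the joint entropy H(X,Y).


For independent variables, H(X,Y) = H(X) + H(Y) = 2.53 + 2.73 = 5.26

5.26 bits


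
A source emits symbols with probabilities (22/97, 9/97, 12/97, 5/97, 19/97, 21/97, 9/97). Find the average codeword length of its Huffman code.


Huffman construction (repeatedly merge the two least-probable nodes; each merge adds 1 bit to every symbol beneath it): 5/97 + 9/97 = 14/97; 9/97 + 12/97 = 21/97; 14/97 + 19/97 = 33/97; 21/97 + 21/97 = 42/97; 22/97 + 33/97 = 55/97; 42/97 + 55/97 = 1. Resulting codeword lengths (in the order the probabilities were given): (2, 4, 3, 4, 3, 2, 3). L_avg = sum(p_i * l_i) = 22/97*2 + 9/97*4 + 12/97*3 + 5/97*4 + 19/97*3 + 21/97*2 + 9/97*3 = 262/97 = 2.701

2.701 bits


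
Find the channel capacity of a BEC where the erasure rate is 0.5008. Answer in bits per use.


C = 1 - epsilon = 1 - 0.5008 = 0.4992

0.4992 bits


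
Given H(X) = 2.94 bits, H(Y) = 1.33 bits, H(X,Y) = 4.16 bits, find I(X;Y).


I(X;Y) = H(X) + H(Y) - H(X,Y) = 2.94 + 1.33 - 4.16 = 0.11

0.11 bits


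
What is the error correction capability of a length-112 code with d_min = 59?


Correction capability = floor((d-1)/2) = floor((59-1)/2) = 29

29 errors


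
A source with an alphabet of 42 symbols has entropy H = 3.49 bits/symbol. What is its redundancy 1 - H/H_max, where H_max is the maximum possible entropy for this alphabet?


H_max = log2(K) = log2(42) = 5.3923 bits/symbol. Redundancy = 1 - H/H_max = 1 - 3.49/5.3923 = 1 - 0.6472 = 0.3528

0.3528


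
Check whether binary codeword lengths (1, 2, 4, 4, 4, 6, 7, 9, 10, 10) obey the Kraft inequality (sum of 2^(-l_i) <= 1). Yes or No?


Kraft sum = sum(2^(-l_i)) = 0.9648, need <= 1. Result: satisfied (a binary prefix-free code with these lengths exists)

Yes


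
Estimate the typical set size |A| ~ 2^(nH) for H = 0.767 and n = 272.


log2|A_typical| = nH = 272 * 0.767 = 208.624, so |A_typical| ~ 2^208.624 = 6.340e+62

6.340e+62


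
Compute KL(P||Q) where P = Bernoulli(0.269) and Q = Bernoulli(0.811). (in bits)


KL = p*log2(p/q) + (1-p)*log2((1-p)/(1-q)) = 0.269*log2(0.269/0.811) + 0.731*log2(0.731/0.189) = 0.9983

0.9983 bits


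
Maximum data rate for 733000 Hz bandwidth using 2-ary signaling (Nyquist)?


Rate = 2 * B * log2(M) = 2 * 733000 * 1.0 = 1466000.0

1466000.0 bps


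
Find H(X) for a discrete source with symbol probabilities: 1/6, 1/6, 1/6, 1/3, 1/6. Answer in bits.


H = -sum(p_i * log2(p_i)). Terms: -(1/6)*log2(1/6) = 0.430827; -(1/6)*log2(1/6) = 0.430827; -(1/6)*log2(1/6) = 0.430827; -(1/3)*log2(1/3) = 0.528321; -(1/6)*log2(1/6) = 0.430827. H = 0.430827 + 0.430827 + 0.430827 + 0.528321 + 0.430827 = 2.2516

2.2516 bits


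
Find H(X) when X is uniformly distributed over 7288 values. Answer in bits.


H = log2(n) = log2(7288) = 12.8313

12.8313 bits


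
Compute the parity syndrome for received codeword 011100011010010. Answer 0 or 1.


Syndrome = XOR of all bits = 0 XOR 1 XOR 1 XOR 1 XOR 0 XOR 0 XOR 0 XOR 1 XOR 1 XOR 0 XOR 1 XOR 0 XOR 0 XOR 1 XOR 0 = 1

1


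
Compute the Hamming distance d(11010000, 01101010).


Count differing positions: ^ . ^ ^ ^ . ^ . = 5 differences

5


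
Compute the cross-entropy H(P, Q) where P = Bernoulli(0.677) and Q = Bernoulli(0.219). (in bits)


H(P,Q) = -p*log2(q) - (1-p)*log2(1-q). -0.677*log2(0.219) = 1.483305; -0.323*log2(0.781) = 0.115184. H(P,Q) = 1.483305 + 0.115184 = 1.5985

1.5985 bits


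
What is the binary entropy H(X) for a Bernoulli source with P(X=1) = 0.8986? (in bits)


H = -p*log2(p) - (1-p)*log2(1-p). -0.8986*log2(0.8986) = 0.138608; -0.1014*log2(0.1014) = 0.334810. H = 0.138608 + 0.334810 = 0.4734

0.4734 bits


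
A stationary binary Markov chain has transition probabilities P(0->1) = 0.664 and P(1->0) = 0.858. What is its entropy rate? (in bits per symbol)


Stationary distribution: pi_0 = p10/(p01+p10) = 0.5637, pi_1 = 0.4363. Entropy rate H' = pi_0*H(p01) + pi_1*H(p10) = 0.5637*0.9209 + 0.4363*0.5895 = 0.7763

0.7763 bits/symbol


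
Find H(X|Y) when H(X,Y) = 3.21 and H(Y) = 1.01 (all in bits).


H(X|Y) = H(X,Y) - H(Y) = 3.21 - 1.01 = 2.2

2.2 bits


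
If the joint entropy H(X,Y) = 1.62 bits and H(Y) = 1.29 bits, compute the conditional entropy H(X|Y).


H(X|Y) = H(X,Y) - H(Y) = 1.62 - 1.29 = 0.33

0.33 bits


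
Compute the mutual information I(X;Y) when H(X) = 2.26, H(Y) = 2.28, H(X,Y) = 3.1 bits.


I(X;Y) = H(X) + H(Y) - H(X,Y) = 2.26 + 2.28 - 3.1 = 1.44

1.44 bits


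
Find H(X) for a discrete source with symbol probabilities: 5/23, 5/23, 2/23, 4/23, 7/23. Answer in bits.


H = -sum(p_i * log2(p_i)). Terms: -(5/23)*log2(5/23) = 0.478616; -(5/23)*log2(5/23) = 0.478616; -(2/23)*log2(2/23) = 0.306397; -(4/23)*log2(4/23) = 0.438880; -(7/23)*log2(7/23) = 0.522324. H = 0.478616 + 0.478616 + 0.306397 + 0.438880 + 0.522324 = 2.2248

2.2248 bits


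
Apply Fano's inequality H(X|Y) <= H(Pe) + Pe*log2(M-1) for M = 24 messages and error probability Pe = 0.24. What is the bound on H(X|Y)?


H(Pe) = -Pe*log2(Pe) - (1-Pe)*log2(1-Pe) = -0.24*log2(0.24) - 0.76*log2(0.76) = 0.494134 + 0.300906 = 0.795. Pe*log2(M-1) = 0.24*log2(23) = 1.085655. Bound = H(Pe) + Pe*log2(M-1) = 0.494134 + 0.300906 + 1.085655 = 1.8807

1.8807 bits


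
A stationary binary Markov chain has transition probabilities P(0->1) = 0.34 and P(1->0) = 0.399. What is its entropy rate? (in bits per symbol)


Stationary distribution: pi_0 = p10/(p01+p10) = 0.5399, pi_1 = 0.4601. Entropy rate H' = pi_0*H(p01) + pi_1*H(p10) = 0.5399*0.9248 + 0.4601*0.9704 = 0.9458

0.9458 bits/symbol


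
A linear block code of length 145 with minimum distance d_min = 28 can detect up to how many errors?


Detection capability = d_min - 1 = 28 - 1 = 27

27 errors


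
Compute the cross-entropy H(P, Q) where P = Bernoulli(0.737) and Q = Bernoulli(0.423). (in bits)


H(P,Q) = -p*log2(q) - (1-p)*log2(1-q). -0.737*log2(0.423) = 0.914816; -0.263*log2(0.577) = 0.208653. H(P,Q) = 0.914816 + 0.208653 = 1.1235

1.1235 bits


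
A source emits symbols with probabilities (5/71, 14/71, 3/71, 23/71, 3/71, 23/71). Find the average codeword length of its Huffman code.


Huffman construction (repeatedly merge the two least-probable nodes; each merge adds 1 bit to every symbol beneath it): 3/71 + 3/71 = 6/71; 5/71 + 6/71 = 11/71; 11/71 + 14/71 = 25/71; 23/71 + 23/71 = 46/71; 25/71 + 46/71 = 1. Resulting codeword lengths (in the order the probabilities were given): (3, 2, 4, 2, 4, 2). L_avg = sum(p_i * l_i) = 5/71*3 + 14/71*2 + 3/71*4 + 23/71*2 + 3/71*4 + 23/71*2 = 159/71 = 2.2394

2.2394 bits


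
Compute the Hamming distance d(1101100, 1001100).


Count differing positions: . ^ . . . . . = 1 differences

1


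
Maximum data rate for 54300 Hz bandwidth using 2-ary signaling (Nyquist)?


Rate = 2 * B * log2(M) = 2 * 54300 * 1.0 = 108600.0

108600.0 bps


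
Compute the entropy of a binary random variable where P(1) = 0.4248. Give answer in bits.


H = -p*log2(p) - (1-p)*log2(1-p). -0.4248*log2(0.4248) = 0.524689; -0.5752*log2(0.5752) = 0.458932. H = 0.524689 + 0.458932 = 0.9836

0.9836 bits


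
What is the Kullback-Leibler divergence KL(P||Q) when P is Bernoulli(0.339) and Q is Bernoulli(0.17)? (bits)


KL = p*log2(p/q) + (1-p)*log2((1-p)/(1-q)) = 0.339*log2(0.339/0.17) + 0.661*log2(0.661/0.83) = 0.1204

0.1204 bits


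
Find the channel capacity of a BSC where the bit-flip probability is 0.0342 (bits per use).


H(p) = -p*log2(p) - (1-p)*log2(1-p) = -0.0342*log2(0.0342) - 0.9658*log2(0.9658) = 0.166549 + 0.048487 = 0.215. C = 1 - H(p) = 1 - 0.215 = 0.785

0.785 bits


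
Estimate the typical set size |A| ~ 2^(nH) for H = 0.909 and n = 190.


log2|A_typical| = nH = 190 * 0.909 = 172.71, so |A_typical| ~ 2^172.71 = 9.792e+51

9.792e+51


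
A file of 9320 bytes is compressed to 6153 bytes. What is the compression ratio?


Ratio = original / compressed = 9320 / 6153 = 1.5147

1.5147


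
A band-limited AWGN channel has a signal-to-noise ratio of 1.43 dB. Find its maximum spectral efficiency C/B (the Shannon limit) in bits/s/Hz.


SNR_linear = 10^(1.43/10) = 1.39; C/B = log2(1 + SNR_linear) = log2(1 + 1.39) = 1.257

1.257 bits/s/Hz


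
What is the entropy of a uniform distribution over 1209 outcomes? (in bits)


H = log2(n) = log2(1209) = 10.2396

10.2396 bits


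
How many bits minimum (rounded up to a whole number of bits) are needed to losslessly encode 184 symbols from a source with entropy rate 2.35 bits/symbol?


Minimum bits >= n * H = 184 * 2.35 = 432.4, rounded up to a whole number of bits = 433

433 bits


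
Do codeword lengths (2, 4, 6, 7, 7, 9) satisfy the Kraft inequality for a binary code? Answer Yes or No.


Kraft sum = sum(2^(-l_i)) = 0.3457, need <= 1. Result: satisfied (a binary prefix-free code with these lengths exists)

Yes


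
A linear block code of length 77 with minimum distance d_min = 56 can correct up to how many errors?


Correction capability = floor((d-1)/2) = floor((56-1)/2) = 27

27 errors


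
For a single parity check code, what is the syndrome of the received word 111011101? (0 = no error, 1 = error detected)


Syndrome = XOR of all bits = 1 XOR 1 XOR 1 XOR 0 XOR 1 XOR 1 XOR 1 XOR 0 XOR 1 = 1

1


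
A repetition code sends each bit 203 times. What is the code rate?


Rate = k/n = 1/203

1/203


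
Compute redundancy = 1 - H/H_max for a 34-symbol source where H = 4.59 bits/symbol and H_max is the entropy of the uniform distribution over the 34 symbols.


H_max = log2(K) = log2(34) = 5.0875 bits/symbol. Redundancy = 1 - H/H_max = 1 - 4.59/5.0875 = 1 - 0.9022 = 0.0978

0.0978


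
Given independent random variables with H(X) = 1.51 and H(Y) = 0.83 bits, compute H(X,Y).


For independent variables, H(X,Y) = H(X) + H(Y) = 1.51 + 0.83 = 2.34

2.34 bits


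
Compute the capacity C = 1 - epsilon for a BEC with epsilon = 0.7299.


C = 1 - epsilon = 1 - 0.7299 = 0.2701

0.2701 bits


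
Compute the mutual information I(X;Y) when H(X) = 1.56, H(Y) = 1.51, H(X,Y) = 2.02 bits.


I(X;Y) = H(X) + H(Y) - H(X,Y) = 1.56 + 1.51 - 2.02 = 1.05

1.05 bits


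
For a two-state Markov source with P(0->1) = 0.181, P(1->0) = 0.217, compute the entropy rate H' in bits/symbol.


Stationary distribution: pi_0 = p10/(p01+p10) = 0.5452, pi_1 = 0.4548. Entropy rate H' = pi_0*H(p01) + pi_1*H(p10) = 0.5452*0.6823 + 0.4548*0.7547 = 0.7152

0.7152 bits/symbol


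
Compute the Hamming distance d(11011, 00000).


Count differing positions: ^ ^ . ^ ^ = 4 differences

4


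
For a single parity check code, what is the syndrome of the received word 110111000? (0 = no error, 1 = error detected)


Syndrome = XOR of all bits = 1 XOR 1 XOR 0 XOR 1 XOR 1 XOR 1 XOR 0 XOR 0 XOR 0 = 1

1


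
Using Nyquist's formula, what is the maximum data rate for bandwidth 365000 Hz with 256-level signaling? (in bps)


Rate = 2 * B * log2(M) = 2 * 365000 * 8.0 = 5840000.0

5840000.0 bps


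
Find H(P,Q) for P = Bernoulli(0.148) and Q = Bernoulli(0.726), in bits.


H(P,Q) = -p*log2(q) - (1-p)*log2(1-q). -0.148*log2(0.726) = 0.068370; -0.852*log2(0.274) = 1.591325. H(P,Q) = 0.068370 + 1.591325 = 1.6597

1.6597 bits


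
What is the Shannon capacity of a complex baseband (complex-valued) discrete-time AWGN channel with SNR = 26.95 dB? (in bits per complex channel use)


SNR_linear = 10^(26.95/10) = 495.4502; C = log2(1 + SNR_linear) = log2(1 + 495.4502) = 8.9555

8.9555 bits/channel use


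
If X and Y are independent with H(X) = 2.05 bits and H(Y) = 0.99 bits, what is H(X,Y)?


For independent variables, H(X,Y) = H(X) + H(Y) = 2.05 + 0.99 = 3.04

3.04 bits


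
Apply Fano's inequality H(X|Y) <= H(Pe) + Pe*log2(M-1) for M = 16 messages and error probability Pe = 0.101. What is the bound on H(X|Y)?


H(Pe) = -Pe*log2(Pe) - (1-Pe)*log2(1-Pe) = -0.101*log2(0.101) - 0.899*log2(0.899) = 0.334065 + 0.138093 = 0.4722. Pe*log2(M-1) = 0.101*log2(15) = 0.394596. Bound = H(Pe) + Pe*log2(M-1) = 0.334065 + 0.138093 + 0.394596 = 0.8668

0.8668 bits


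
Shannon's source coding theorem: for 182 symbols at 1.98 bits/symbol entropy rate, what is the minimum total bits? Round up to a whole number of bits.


Minimum bits >= n * H = 182 * 1.98 = 360.36, rounded up to a whole number of bits = 361

361 bits


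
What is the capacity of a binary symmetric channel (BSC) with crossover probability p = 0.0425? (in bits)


H(p) = -p*log2(p) - (1-p)*log2(1-p) = -0.0425*log2(0.0425) - 0.9575*log2(0.9575) = 0.193647 + 0.059993 = 0.2536. C = 1 - H(p) = 1 - 0.2536 = 0.7464

0.7464 bits


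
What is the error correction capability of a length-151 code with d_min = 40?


Correction capability = floor((d-1)/2) = floor((40-1)/2) = 19

19 errors


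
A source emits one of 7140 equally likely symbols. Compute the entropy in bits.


H = log2(n) = log2(7140) = 12.8017

12.8017 bits


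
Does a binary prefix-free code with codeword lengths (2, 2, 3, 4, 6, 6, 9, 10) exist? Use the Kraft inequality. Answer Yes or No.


Kraft sum = sum(2^(-l_i)) = 0.7217, need <= 1. Result: satisfied (a binary prefix-free code with these lengths exists)

Yes


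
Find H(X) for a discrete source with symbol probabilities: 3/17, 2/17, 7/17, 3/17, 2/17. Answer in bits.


H = -sum(p_i * log2(p_i)). Terms: -(3/17)*log2(3/17) = 0.441618; -(2/17)*log2(2/17) = 0.363231; -(7/17)*log2(7/17) = 0.527103; -(3/17)*log2(3/17) = 0.441618; -(2/17)*log2(2/17) = 0.363231. H = 0.441618 + 0.363231 + 0.527103 + 0.441618 + 0.363231 = 2.1368

2.1368 bits


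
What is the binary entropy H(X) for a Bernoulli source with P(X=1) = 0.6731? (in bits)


H = -p*log2(p) - (1-p)*log2(1-p). -0.6731*log2(0.6731) = 0.384412; -0.3269*log2(0.3269) = 0.527315. H = 0.384412 + 0.527315 = 0.9117

0.9117 bits


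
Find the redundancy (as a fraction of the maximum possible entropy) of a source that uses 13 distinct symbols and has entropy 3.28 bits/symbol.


H_max = log2(K) = log2(13) = 3.7004 bits/symbol. Redundancy = 1 - H/H_max = 1 - 3.28/3.7004 = 1 - 0.8864 = 0.1136

0.1136


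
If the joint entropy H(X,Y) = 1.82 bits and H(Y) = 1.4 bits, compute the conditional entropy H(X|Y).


H(X|Y) = H(X,Y) - H(Y) = 1.82 - 1.4 = 0.42

0.42 bits


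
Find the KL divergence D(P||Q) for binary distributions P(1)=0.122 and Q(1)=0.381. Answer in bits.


KL = p*log2(p/q) + (1-p)*log2((1-p)/(1-q)) = 0.122*log2(0.122/0.381) + 0.878*log2(0.878/0.619) = 0.2423

0.2423 bits


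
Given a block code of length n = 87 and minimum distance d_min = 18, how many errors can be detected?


Detection capability = d_min - 1 = 18 - 1 = 17

17 errors


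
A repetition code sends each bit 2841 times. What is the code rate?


Rate = k/n = 1/2841

1/2841


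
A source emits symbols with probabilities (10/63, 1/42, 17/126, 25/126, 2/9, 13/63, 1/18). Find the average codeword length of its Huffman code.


Huffman construction (repeatedly merge the two least-probable nodes; each merge adds 1 bit to every symbol beneath it): 1/42 + 1/18 = 5/63; 5/63 + 17/126 = 3/14; 10/63 + 25/126 = 5/14; 13/63 + 3/14 = 53/126; 2/9 + 5/14 = 73/126; 53/126 + 73/126 = 1. Resulting codeword lengths (in the order the probabilities were given): (3, 4, 3, 3, 2, 2, 4). L_avg = sum(p_i * l_i) = 10/63*3 + 1/42*4 + 17/126*3 + 25/126*3 + 2/9*2 + 13/63*2 + 1/18*4 = 167/63 = 2.6508

2.6508 bits


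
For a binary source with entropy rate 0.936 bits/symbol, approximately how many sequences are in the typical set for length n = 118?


log2|A_typical| = nH = 118 * 0.936 = 110.448, so |A_typical| ~ 2^110.448 = 1.771e+33

1.771e+33


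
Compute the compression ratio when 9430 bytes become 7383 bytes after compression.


Ratio = original / compressed = 9430 / 7383 = 1.2773

1.2773


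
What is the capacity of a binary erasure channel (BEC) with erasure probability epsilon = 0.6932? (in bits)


C = 1 - epsilon = 1 - 0.6932 = 0.3068

0.3068 bits


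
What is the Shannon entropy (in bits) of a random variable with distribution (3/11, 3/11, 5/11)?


H = -sum(p_i * log2(p_i)). Terms: -(3/11)*log2(3/11) = 0.511219; -(3/11)*log2(3/11) = 0.511219; -(5/11)*log2(5/11) = 0.517047. H = 0.511219 + 0.511219 + 0.517047 = 1.5395

1.5395 bits


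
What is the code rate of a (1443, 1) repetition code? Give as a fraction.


Rate = k/n = 1/1443

1/1443


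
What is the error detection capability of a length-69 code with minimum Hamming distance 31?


Detection capability = d_min - 1 = 31 - 1 = 30

30 errors


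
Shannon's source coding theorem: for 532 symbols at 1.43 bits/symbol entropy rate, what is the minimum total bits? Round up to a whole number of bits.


Minimum bits >= n * H = 532 * 1.43 = 760.76, rounded up to a whole number of bits = 761

761 bits


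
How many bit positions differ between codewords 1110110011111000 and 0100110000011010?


Count differing positions: ^ . ^ . . . . . ^ ^ ^ . . . ^ . = 6 differences

6


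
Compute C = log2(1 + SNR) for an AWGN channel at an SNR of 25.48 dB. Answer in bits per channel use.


SNR_linear = 10^(25.48/10) = 353.1832; C = log2(1 + SNR_linear) = log2(1 + 353.1832) = 8.4684

8.4684 bits/channel use


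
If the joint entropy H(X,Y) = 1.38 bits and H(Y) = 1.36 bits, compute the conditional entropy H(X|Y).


H(X|Y) = H(X,Y) - H(Y) = 1.38 - 1.36 = 0.02

0.02 bits


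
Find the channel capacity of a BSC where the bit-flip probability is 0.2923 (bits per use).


H(p) = -p*log2(p) - (1-p)*log2(1-p) = -0.2923*log2(0.2923) - 0.7077*log2(0.7077) = 0.518680 + 0.352994 = 0.8717. C = 1 - H(p) = 1 - 0.8717 = 0.1283

0.1283 bits


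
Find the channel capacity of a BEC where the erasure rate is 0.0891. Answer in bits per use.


C = 1 - epsilon = 1 - 0.0891 = 0.9109

0.9109 bits


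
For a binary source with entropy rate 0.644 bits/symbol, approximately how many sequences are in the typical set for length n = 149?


log2|A_typical| = nH = 149 * 0.644 = 95.956, so |A_typical| ~ 2^95.956 = 7.685e+28

7.685e+28


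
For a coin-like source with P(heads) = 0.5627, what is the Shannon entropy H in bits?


H = -p*log2(p) - (1-p)*log2(1-p). -0.5627*log2(0.5627) = 0.466795; -0.4373*log2(0.4373) = 0.521832. H = 0.466795 + 0.521832 = 0.9886

0.9886 bits


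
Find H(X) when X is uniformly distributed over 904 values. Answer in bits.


H = log2(n) = log2(904) = 9.8202

9.8202 bits


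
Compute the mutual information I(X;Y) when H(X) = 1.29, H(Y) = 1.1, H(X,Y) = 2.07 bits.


I(X;Y) = H(X) + H(Y) - H(X,Y) = 1.29 + 1.1 - 2.07 = 0.32

0.32 bits


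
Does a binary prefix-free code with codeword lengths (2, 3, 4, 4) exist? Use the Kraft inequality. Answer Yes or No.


Kraft sum = sum(2^(-l_i)) = 0.5, need <= 1. Result: satisfied (a binary prefix-free code with these lengths exists)

Yes


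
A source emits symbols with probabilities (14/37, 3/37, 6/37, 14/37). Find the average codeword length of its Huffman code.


Huffman construction (repeatedly merge the two least-probable nodes; each merge adds 1 bit to every symbol beneath it): 3/37 + 6/37 = 9/37; 9/37 + 14/37 = 23/37; 14/37 + 23/37 = 1. Resulting codeword lengths (in the order the probabilities were given): (2, 3, 3, 1). L_avg = sum(p_i * l_i) = 14/37*2 + 3/37*3 + 6/37*3 + 14/37*1 = 69/37 = 1.8649

1.8649 bits


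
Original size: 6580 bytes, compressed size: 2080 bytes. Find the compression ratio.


Ratio = original / compressed = 6580 / 2080 = 3.1635

3.1635


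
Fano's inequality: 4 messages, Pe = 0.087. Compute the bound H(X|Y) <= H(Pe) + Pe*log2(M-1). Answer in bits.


H(Pe) = -Pe*log2(Pe) - (1-Pe)*log2(1-Pe) = -0.087*log2(0.087) - 0.913*log2(0.913) = 0.306487 + 0.119889 = 0.4264. Pe*log2(M-1) = 0.087*log2(3) = 0.137892. Bound = H(Pe) + Pe*log2(M-1) = 0.306487 + 0.119889 + 0.137892 = 0.5643

0.5643 bits


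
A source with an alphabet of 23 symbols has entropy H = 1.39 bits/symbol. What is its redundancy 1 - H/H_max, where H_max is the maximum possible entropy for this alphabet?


H_max = log2(K) = log2(23) = 4.5236 bits/symbol. Redundancy = 1 - H/H_max = 1 - 1.39/4.5236 = 1 - 0.3073 = 0.6927

0.6927


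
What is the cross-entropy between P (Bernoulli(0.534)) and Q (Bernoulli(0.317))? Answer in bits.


H(P,Q) = -p*log2(q) - (1-p)*log2(1-q). -0.534*log2(0.317) = 0.885076; -0.466*log2(0.683) = 0.256320. H(P,Q) = 0.885076 + 0.256320 = 1.1414

1.1414 bits


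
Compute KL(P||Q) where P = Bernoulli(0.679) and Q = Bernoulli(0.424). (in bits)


KL = p*log2(p/q) + (1-p)*log2((1-p)/(1-q)) = 0.679*log2(0.679/0.424) + 0.321*log2(0.321/0.576) = 0.1905

0.1905 bits


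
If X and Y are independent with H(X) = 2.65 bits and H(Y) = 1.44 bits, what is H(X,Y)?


For independent variables, H(X,Y) = H(X) + H(Y) = 2.65 + 1.44 = 4.09

4.09 bits


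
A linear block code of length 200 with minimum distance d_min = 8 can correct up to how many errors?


Correction capability = floor((d-1)/2) = floor((8-1)/2) = 3

3 errors
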